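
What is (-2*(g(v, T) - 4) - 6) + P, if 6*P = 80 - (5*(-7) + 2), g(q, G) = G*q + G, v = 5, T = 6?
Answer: -307/6 ≈ -51.167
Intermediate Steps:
g(q, G) = G + G*q
P = 113/6 (P = (80 - (5*(-7) + 2))/6 = (80 - (-35 + 2))/6 = (80 - 1*(-33))/6 = (80 + 33)/6 = (⅙)*113 = 113/6 ≈ 18.833)
(-2*(g(v, T) - 4) - 6) + P = (-2*(6*(1 + 5) - 4) - 6) + 113/6 = (-2*(6*6 - 4) - 6) + 113/6 = (-2*(36 - 4) - 6) + 113/6 = (-2*32 - 6) + 113/6 = (-64 - 6) + 113/6 = -70 + 113/6 = -307/6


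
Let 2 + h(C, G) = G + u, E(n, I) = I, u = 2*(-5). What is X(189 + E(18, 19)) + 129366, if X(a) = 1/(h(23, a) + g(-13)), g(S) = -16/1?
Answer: 23285881/180 ≈ 1.2937e+5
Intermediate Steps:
u = -10
g(S) = -16 (g(S) = -16*1 = -16)
h(C, G) = -12 + G (h(C, G) = -2 + (G - 10) = -2 + (-10 + G) = -12 + G)
X(a) = 1/(-28 + a) (X(a) = 1/((-12 + a) - 16) = 1/(-28 + a))
X(189 + E(18, 19)) + 129366 = 1/(-28 + (189 + 19)) + 129366 = 1/(-28 + 208) + 129366 = 1/180 + 129366 = 23285881/180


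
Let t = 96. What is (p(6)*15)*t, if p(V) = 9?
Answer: 12960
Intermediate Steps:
(p(6)*15)*t = (9*15)*96 = 135*96 = 12960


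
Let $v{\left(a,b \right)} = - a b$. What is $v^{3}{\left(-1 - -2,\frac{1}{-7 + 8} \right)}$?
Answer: $-1$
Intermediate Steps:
$v{\left(a,b \right)} = - a b$
$v^{3}{\left(-1 - -2,\frac{1}{-7 + 8} \right)} = \left(- \frac{-1 - -2}{-7 + 8}\right)^{3} = \left(- \frac{-1 + 2}{1}\right)^{3} = \left(\left(-1\right) 1 \cdot 1\right)^{3} = \left(-1\right)^{3} = -1$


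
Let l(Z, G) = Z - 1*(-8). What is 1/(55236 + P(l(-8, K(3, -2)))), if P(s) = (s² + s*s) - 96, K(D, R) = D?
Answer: 1/55140 ≈ 1.8136e-5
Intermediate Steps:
l(Z, G) = 8 + Z (l(Z, G) = Z + 8 = 8 + Z)
P(s) = -96 + 2*s² (P(s) = (s² + s²) - 96 = 2*s² - 96 = -96 + 2*s²)
1/(55236 + P(l(-8, K(3, -2)))) = 1/(55236 + (-96 + 2*(8 - 8)²)) = 1/(55236 + (-96 + 2*0²)) = 1/(55236 + (-96 + 2*0)) = 1/(55236 + (-96 + 0)) = 1/(55236 - 96) = 1/55140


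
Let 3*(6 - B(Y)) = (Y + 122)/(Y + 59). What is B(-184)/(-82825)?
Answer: -2188/31059375 ≈ -7.0446e-5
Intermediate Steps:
B(Y) = 6 - (122 + Y)/(3*(59 + Y)) (B(Y) = 6 - (Y + 122)/(3*(Y + 59)) = 6 - (122 + Y)/(3*(59 + Y)))
B(-184)/(-82825) = ((940 + 17*(-184))/(3*(59 - 184)))/(-82825) = ((⅓)*(940 - 3128)/(-125))*(-1/82825) = ((⅓)*(-1/125)*(-2188))*(-1/82825) = (2188/375)*(-1/82825) = -2188/31059375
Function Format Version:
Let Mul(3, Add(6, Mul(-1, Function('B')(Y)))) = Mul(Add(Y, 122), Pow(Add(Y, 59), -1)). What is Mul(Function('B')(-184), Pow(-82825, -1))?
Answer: Rational(-2188, 31059375) ≈ -7.0446e-5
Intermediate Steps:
Function('B')(Y) = Add(6, Mul(Rational(-1, 3), Pow(Add(59, Y), -1), Add(122, Y))) (Function('B')(Y) = Add(6, Mul(Rational(-1, 3), Mul(Add(Y, 122), Pow(Add(Y, 59), -1)))) = Add(6, Mul(Rational(-1, 3), Mul(Add(122, Y), Pow(Add(59, Y), -1)))) = Add(6, Mul(Rational(-1, 3), Mul(Pow(Add(59, Y), -1), Add(122, Y)))) = Add(6, Mul(Rational(-1, 3), Pow(Add(59, Y), -1), Add(122, Y))))
Mul(Function('B')(-184), Pow(-82825, -1)) = Mul(Mul(Rational(1, 3), Pow(Add(59, -184), -1), Add(940, Mul(17, -184))), Pow(-82825, -1)) = Mul(Mul(Rational(1, 3), Pow(-125, -1), Add(940, -3128)), Rational(-1, 82825)) = Mul(Mul(Rational(1, 3), Rational(-1, 125), -2188), Rational(-1, 82825)) = Mul(Rational(2188, 375), Rational(-1, 82825)) = Rational(-2188, 31059375)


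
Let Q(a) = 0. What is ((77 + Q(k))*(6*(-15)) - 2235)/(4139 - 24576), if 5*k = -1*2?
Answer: 9165/20437 ≈ 0.44845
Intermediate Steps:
k = -⅖ (k = (-1*2)/5 = (⅕)*(-2) = -⅖ ≈ -0.40000)
((77 + Q(k))*(6*(-15)) - 2235)/(4139 - 24576) = ((77 + 0)*(6*(-15)) - 2235)/(4139 - 24576) = (77*(-90) - 2235)/(-20437) = (-6930 - 2235)*(-1/20437) = -9165*(-1/20437) = 9165/20437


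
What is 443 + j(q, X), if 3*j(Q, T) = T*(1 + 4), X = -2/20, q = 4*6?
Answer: 2657/6 ≈ 442.83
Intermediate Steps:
q = 24
X = -⅒ (X = -2*1/20 = -⅒ ≈ -0.10000)
j(Q, T) = 5*T/3 (j(Q, T) = (T*(1 + 4))/3 = (T*5)/3 = (5*T)/3 = 5*T/3)
443 + j(q, X) = 443 + (5/3)*(-⅒) = 443 - ⅙ = 2657/6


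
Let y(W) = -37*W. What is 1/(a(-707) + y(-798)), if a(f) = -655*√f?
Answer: 4218/167872193 + 655*I*√707/1175105351 ≈ 2.5126e-5 + 1.4821e-5*I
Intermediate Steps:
1/(a(-707) + y(-798)) = 1/(-655*I*√707 - 37*(-798)) = 1/(-655*I*√707 + 29526) = 1/(29526 - 655*I*√707)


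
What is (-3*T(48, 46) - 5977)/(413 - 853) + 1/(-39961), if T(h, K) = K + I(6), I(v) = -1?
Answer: 30530149/2197855 ≈ 13.891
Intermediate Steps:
T(h, K) = -1 + K (T(h, K) = K - 1 = -1 + K)
(-3*T(48, 46) - 5977)/(413 - 853) + 1/(-39961) = (-3*(-1 + 46) - 5977)/(413 - 853) + 1/(-39961) = (-3*45 - 5977)/(-440) - 1/39961 = (-135 - 5977)*(-1/440) - 1/39961 = -6112*(-1/440) - 1/39961 = 764/55 - 1/39961 = 30530149/2197855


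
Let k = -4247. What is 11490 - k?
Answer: 15737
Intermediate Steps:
11490 - k = 11490 - 1*(-4247) = 11490 + 4247 = 15737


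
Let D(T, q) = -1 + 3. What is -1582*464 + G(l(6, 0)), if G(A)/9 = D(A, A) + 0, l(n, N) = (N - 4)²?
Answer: -734030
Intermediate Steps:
D(T, q) = 2
l(n, N) = (-4 + N)²
G(A) = 18 (G(A) = 9*(2 + 0) = 9*2 = 18)
-1582*464 + G(l(6, 0)) = -1582*464 + 18 = -734048 + 18 = -734030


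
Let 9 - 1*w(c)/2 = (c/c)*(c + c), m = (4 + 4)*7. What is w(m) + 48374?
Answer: 48168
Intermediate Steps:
m = 56 (m = 8*7 = 56)
w(c) = 18 - 4*c (w(c) = 18 - 2*c/c*(c + c) = 18 - 2*2*c = 18 - 4*c)
w(m) + 48374 = (18 - 4*56) + 48374 = (18 - 224) + 48374 = -206 + 48374 = 48168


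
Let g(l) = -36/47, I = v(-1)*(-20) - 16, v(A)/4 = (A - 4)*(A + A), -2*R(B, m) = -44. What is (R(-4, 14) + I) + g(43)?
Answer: -37354/47 ≈ -794.77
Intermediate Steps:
R(B, m) = 22 (R(B, m) = -1/2*(-44) = 22)
v(A) = 8*A*(-4 + A) (v(A) = 4*((A - 4)*(A + A)) = 4*((-4 + A)*(2*A)) = 4*(2*A*(-4 + A)) = 8*A*(-4 + A))
I = -816 (I = (8*(-1)*(-4 - 1))*(-20) - 16 = (8*(-1)*(-5))*(-20) - 16 = 40*(-20) - 16 = -800 - 16 = -816)
g(l) = -36/47 (g(l) = -36*1/47 = -36/47)
(R(-4, 14) + I) + g(43) = (22 - 816) - 36/47 = -794 - 36/47 = -37354/47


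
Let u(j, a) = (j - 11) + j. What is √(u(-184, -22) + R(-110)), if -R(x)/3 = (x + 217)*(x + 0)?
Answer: √34931 ≈ 186.90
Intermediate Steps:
R(x) = -3*x*(217 + x) (R(x) = -3*(x + 217)*(x + 0) = -3*(217 + x)*x = -3*x*(217 + x))
u(j, a) = -11 + 2*j (u(j, a) = (-11 + j) + j = -11 + 2*j)
√(u(-184, -22) + R(-110)) = √((-11 + 2*(-184)) - 3*(-110)*(217 - 110)) = √((-11 - 368) - 3*(-110)*107) = √(-379 + 35310) = √34931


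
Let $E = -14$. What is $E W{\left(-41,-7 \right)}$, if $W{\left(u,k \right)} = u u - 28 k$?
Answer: $-26278$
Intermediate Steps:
$W{\left(u,k \right)} = u^{2} - 28 k$
$E W{\left(-41,-7 \right)} = - 14 \left(\left(-41\right)^{2} - -196\right) = - 14 \left(1681 + 196\right) = \left(-14\right) 1877 = -26278$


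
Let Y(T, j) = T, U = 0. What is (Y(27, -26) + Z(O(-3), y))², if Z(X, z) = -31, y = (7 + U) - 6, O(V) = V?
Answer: 16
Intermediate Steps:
y = 1 (y = (7 + 0) - 6 = 7 - 6 = 1)
(Y(27, -26) + Z(O(-3), y))² = (27 - 31)² = (-4)² = 16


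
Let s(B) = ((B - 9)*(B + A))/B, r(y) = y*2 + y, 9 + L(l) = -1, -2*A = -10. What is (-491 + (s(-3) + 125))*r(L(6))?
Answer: 10740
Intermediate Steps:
A = 5 (A = -½*(-10) = 5)
L(l) = -10 (L(l) = -9 - 1 = -10)
r(y) = 3*y (r(y) = 2*y + y = 3*y)
s(B) = (-9 + B)*(5 + B)/B (s(B) = ((B - 9)*(B + 5))/B = ((-9 + B)*(5 + B))/B = (-9 + B)*(5 + B)/B)
(-491 + (s(-3) + 125))*r(L(6)) = (-491 + ((-4 - 3 - 45/(-3)) + 125))*(3*(-10)) = (-491 + ((-4 - 3 - 45*(-⅓)) + 125))*(-30) = (-491 + ((-4 - 3 + 15) + 125))*(-30) = (-491 + (8 + 125))*(-30) = (-491 + 133)*(-30) = -358*(-30) = 10740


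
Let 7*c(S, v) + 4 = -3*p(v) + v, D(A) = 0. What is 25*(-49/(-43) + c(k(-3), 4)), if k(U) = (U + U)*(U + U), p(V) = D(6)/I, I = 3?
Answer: 1225/43 ≈ 28.488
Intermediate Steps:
p(V) = 0 (p(V) = 0/3 = 0*(⅓) = 0)
k(U) = 4*U² (k(U) = (2*U)*(2*U) = 4*U²)
c(S, v) = -4/7 + v/7 (c(S, v) = -4/7 + (-3*0 + v)/7 = -4/7 + (0 + v)/7 = -4/7 + v/7)
25*(-49/(-43) + c(k(-3), 4)) = 25*(-49/(-43) + (-4/7 + (⅐)*4)) = 25*(-49*(-1/43) + (-4/7 + 4/7)) = 25*(49/43 + 0) = 25*(49/43) = 1225/43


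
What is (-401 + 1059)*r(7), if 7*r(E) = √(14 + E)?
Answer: 94*√21 ≈ 430.76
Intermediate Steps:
r(E) = √(14 + E)/7
(-401 + 1059)*r(7) = (-401 + 1059)*(√(14 + 7)/7) = 658*(√21/7) = 94*√21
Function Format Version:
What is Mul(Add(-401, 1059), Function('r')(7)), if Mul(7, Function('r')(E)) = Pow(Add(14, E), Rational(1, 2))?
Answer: Mul(94, Pow(21, Rational(1, 2))) ≈ 430.76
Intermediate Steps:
Function('r')(E) = Mul(Rational(1, 7), Pow(Add(14, E), Rational(1, 2)))
Mul(Add(-401, 1059), Function('r')(7)) = Mul(Add(-401, 1059), Mul(Rational(1, 7), Pow(Add(14, 7), Rational(1, 2)))) = Mul(658, Mul(Rational(1, 7), Pow(21, Rational(1, 2)))) = Mul(94, Pow(21, Rational(1, 2)))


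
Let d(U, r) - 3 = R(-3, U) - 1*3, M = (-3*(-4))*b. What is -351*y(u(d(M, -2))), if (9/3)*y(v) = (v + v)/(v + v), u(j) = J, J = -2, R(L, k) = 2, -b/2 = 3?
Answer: -117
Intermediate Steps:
b = -6 (b = -2*3 = -6)
M = -72 (M = -3*(-4)*(-6) = 12*(-6) = -72)
d(U, r) = 2 (d(U, r) = 3 + (2 - 1*3) = 3 + (2 - 3) = 3 - 1 = 2)
u(j) = -2
y(v) = ⅓ (y(v) = ((v + v)/(v + v))/3 = ((2*v)/((2*v)))/3 = ((2*v)*(1/(2*v)))/3 = (⅓)*1 = ⅓)
-351*y(u(d(M, -2))) = -351*⅓ = -117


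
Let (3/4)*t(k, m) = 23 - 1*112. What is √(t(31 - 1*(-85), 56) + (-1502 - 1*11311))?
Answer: I*√116385/3 ≈ 113.72*I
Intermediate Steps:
t(k, m) = -356/3 (t(k, m) = 4*(23 - 1*112)/3 = 4*(23 - 112)/3 = (4/3)*(-89) = -356/3)
√(t(31 - 1*(-85), 56) + (-1502 - 1*11311)) = √(-356/3 + (-1502 - 1*11311)) = √(-356/3 + (-1502 - 11311)) = √(-356/3 - 12813) = √(-38795/3) = I*√116385/3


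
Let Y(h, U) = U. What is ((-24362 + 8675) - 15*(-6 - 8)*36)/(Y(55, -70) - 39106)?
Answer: 8127/39176 ≈ 0.20745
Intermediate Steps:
((-24362 + 8675) - 15*(-6 - 8)*36)/(Y(55, -70) - 39106) = ((-24362 + 8675) - 15*(-6 - 8)*36)/(-70 - 39106) = (-15687 - 15*(-14)*36)/(-39176) = (-15687 + 210*36)*(-1/39176) = (-15687 + 7560)*(-1/39176) = -8127*(-1/39176) = 8127/39176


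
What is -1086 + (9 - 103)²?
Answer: 7750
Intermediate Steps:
-1086 + (9 - 103)² = -1086 + (-94)² = -1086 + 8836 = 7750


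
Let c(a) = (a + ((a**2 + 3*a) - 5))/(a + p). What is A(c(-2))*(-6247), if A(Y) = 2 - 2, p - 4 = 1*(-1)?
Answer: 0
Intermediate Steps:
p = 3 (p = 4 + 1*(-1) = 4 - 1 = 3)
c(a) = (-5 + a**2 + 4*a)/(3 + a) (c(a) = (a + ((a**2 + 3*a) - 5))/(a + 3) = (a + (-5 + a**2 + 3*a))/(3 + a) = (-5 + a**2 + 4*a)/(3 + a))
A(Y) = 0
A(c(-2))*(-6247) = 0*(-6247) = 0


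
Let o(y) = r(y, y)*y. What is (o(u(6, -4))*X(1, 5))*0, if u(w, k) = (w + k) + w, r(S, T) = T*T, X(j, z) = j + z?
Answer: 0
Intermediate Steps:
r(S, T) = T**2
u(w, k) = k + 2*w (u(w, k) = (k + w) + w = k + 2*w)
o(y) = y**3 (o(y) = y**2*y = y**3)
(o(u(6, -4))*X(1, 5))*0 = ((-4 + 2*6)**3*(1 + 5))*0 = ((-4 + 12)**3*6)*0 = (8**3*6)*0 = (512*6)*0 = 3072*0 = 0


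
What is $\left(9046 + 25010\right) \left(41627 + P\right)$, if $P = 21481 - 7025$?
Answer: $1909962648$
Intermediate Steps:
$P = 14456$ ($P = 21481 - 7025 = 14456$)
$\left(9046 + 25010\right) \left(41627 + P\right) = \left(9046 + 25010\right) \left(41627 + 14456\right) = 34056 \cdot 56083 = 1909962648$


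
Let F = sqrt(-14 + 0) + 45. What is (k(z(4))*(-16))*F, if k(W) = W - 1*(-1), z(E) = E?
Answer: -3600 - 80*I*sqrt(14) ≈ -3600.0 - 299.33*I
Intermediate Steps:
k(W) = 1 + W (k(W) = W + 1 = 1 + W)
F = 45 + I*sqrt(14) (F = sqrt(-14) + 45 = I*sqrt(14) + 45 = 45 + I*sqrt(14) ≈ 45.0 + 3.7417*I)
(k(z(4))*(-16))*F = ((1 + 4)*(-16))*(45 + I*sqrt(14)) = (5*(-16))*(45 + I*sqrt(14)) = -80*(45 + I*sqrt(14)) = -3600 - 80*I*sqrt(14)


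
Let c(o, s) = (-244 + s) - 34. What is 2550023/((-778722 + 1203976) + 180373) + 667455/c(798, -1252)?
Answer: -26688482273/61773954 ≈ -432.03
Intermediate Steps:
c(o, s) = -278 + s
2550023/((-778722 + 1203976) + 180373) + 667455/c(798, -1252) = 2550023/((-778722 + 1203976) + 180373) + 667455/(-278 - 1252) = 2550023/(425254 + 180373) + 667455/(-1530) = 2550023/605627 + 667455*(-1/1530) = 2550023*(1/605627) - 44497/102 = 2550023/605627 - 44497/102 = -26688482273/61773954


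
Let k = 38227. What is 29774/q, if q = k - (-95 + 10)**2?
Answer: 14887/15501 ≈ 0.96039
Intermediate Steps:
q = 31002 (q = 38227 - (-95 + 10)**2 = 38227 - 1*(-85)**2 = 38227 - 1*7225 = 38227 - 7225 = 31002)
29774/q = 29774/31002 = 29774*(1/31002) = 14887/15501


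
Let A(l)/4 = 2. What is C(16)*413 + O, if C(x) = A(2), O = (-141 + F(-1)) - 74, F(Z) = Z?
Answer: 3088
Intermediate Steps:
A(l) = 8 (A(l) = 4*2 = 8)
O = -216 (O = (-141 - 1) - 74 = -142 - 74 = -216)
C(x) = 8
C(16)*413 + O = 8*413 - 216 = 3304 - 216 = 3088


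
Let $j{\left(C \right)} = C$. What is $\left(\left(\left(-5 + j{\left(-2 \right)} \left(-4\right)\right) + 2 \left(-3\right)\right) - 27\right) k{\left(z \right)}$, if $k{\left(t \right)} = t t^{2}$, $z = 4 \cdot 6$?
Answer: $-414720$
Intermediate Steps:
$z = 24$
$k{\left(t \right)} = t^{3}$
$\left(\left(\left(-5 + j{\left(-2 \right)} \left(-4\right)\right) + 2 \left(-3\right)\right) - 27\right) k{\left(z \right)} = \left(\left(\left(-5 - -8\right) + 2 \left(-3\right)\right) - 27\right) 24^{3} = \left(\left(\left(-5 + 8\right) - 6\right) - 27\right) 13824 = \left(\left(3 - 6\right) - 27\right) 13824 = \left(-3 - 27\right) 13824 = \left(-30\right) 13824 = -414720$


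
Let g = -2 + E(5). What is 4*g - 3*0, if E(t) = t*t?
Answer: 92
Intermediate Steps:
E(t) = t²
g = 23 (g = -2 + 5² = -2 + 25 = 23)
4*g - 3*0 = 4*23 - 3*0 = 92 + 0 = 92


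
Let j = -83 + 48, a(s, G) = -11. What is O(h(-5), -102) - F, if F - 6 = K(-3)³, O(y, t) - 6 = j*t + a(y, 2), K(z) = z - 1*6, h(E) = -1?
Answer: 4288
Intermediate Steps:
j = -35
K(z) = -6 + z (K(z) = z - 6 = -6 + z)
O(y, t) = -5 - 35*t (O(y, t) = 6 + (-35*t - 11) = 6 + (-11 - 35*t) = -5 - 35*t)
F = -723 (F = 6 + (-6 - 3)³ = 6 + (-9)³ = 6 - 729 = -723)
O(h(-5), -102) - F = (-5 - 35*(-102)) - 1*(-723) = (-5 + 3570) + 723 = 3565 + 723 = 4288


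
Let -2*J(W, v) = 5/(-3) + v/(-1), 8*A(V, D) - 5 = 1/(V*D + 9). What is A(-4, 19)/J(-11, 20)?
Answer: 501/8710 ≈ 0.057520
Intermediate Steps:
A(V, D) = 5/8 + 1/(8*(9 + D*V)) (A(V, D) = 5/8 + 1/(8*(V*D + 9)) = 5/8 + 1/(8*(D*V + 9)) = 5/8 + 1/(8*(9 + D*V)))
J(W, v) = 5/6 + v/2 (J(W, v) = -(5/(-3) + v/(-1))/2 = -(5*(-1/3) + v*(-1))/2 = -(-5/3 - v)/2 = 5/6 + v/2)
A(-4, 19)/J(-11, 20) = ((46 + 5*19*(-4))/(8*(9 + 19*(-4))))/(5/6 + (1/2)*20) = ((46 - 380)/(8*(9 - 76)))/(5/6 + 10) = ((1/8)*(-334)/(-67))/(65/6) = ((1/8)*(-1/67)*(-334))*(6/65) = (167/268)*(6/65) = 501/8710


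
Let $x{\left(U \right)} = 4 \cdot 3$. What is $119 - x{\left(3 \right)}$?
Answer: $107$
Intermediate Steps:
$x{\left(U \right)} = 12$
$119 - x{\left(3 \right)} = 119 - 12 = 107$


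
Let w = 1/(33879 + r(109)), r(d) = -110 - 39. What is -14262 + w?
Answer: -481057259/33730 ≈ -14262.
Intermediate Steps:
r(d) = -149
w = 1/33730 (w = 1/(33879 - 149) = 1/33730 ≈ 2.9647e-5)
-14262 + w = -14262 + 1/33730 = -481057259/33730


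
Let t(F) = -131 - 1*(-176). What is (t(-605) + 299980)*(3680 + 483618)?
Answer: 146201582450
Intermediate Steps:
t(F) = 45 (t(F) = -131 + 176 = 45)
(t(-605) + 299980)*(3680 + 483618) = (45 + 299980)*(3680 + 483618) = 300025*487298 = 146201582450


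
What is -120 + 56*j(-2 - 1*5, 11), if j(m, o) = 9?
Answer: 384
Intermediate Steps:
-120 + 56*j(-2 - 1*5, 11) = -120 + 56*9 = -120 + 504 = 384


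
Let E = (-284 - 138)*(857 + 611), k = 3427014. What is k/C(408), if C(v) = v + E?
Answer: -1713507/309544 ≈ -5.5356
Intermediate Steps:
E = -619496 (E = -422*1468 = -619496)
C(v) = -619496 + v (C(v) = v - 619496 = -619496 + v)
k/C(408) = 3427014/(-619496 + 408) = 3427014/(-619088) = 3427014*(-1/619088) = -1713507/309544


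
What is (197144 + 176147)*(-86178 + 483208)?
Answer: 148207725730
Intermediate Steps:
(197144 + 176147)*(-86178 + 483208) = 373291*397030 = 148207725730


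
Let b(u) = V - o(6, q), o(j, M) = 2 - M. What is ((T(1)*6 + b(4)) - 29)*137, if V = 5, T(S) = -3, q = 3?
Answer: -5617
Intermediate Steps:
b(u) = 6 (b(u) = 5 - (2 - 1*3) = 5 - (2 - 3) = 5 - 1*(-1) = 5 + 1 = 6)
((T(1)*6 + b(4)) - 29)*137 = ((-3*6 + 6) - 29)*137 = ((-18 + 6) - 29)*137 = (-12 - 29)*137 = -41*137 = -5617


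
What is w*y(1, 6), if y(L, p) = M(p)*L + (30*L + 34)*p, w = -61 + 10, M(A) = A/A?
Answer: -19635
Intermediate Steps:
M(A) = 1
w = -51
y(L, p) = L + p*(34 + 30*L) (y(L, p) = 1*L + (30*L + 34)*p = L + (34 + 30*L)*p = L + p*(34 + 30*L))
w*y(1, 6) = -51*(1 + 34*6 + 30*1*6) = -51*(1 + 204 + 180) = -51*385 = -19635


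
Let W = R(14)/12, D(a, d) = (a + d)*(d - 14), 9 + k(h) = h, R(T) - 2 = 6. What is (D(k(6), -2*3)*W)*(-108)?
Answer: -12960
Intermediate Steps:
R(T) = 8 (R(T) = 2 + 6 = 8)
k(h) = -9 + h
D(a, d) = (-14 + d)*(a + d) (D(a, d) = (a + d)*(-14 + d) = (-14 + d)*(a + d))
W = 2/3 (W = 8/12 = 8*(1/12) = 2/3 ≈ 0.66667)
(D(k(6), -2*3)*W)*(-108) = (((-2*3)**2 - 14*(-9 + 6) - (-28)*3 + (-9 + 6)*(-2*3))*(2/3))*(-108) = (((-6)**2 - 14*(-3) - 14*(-6) - 3*(-6))*(2/3))*(-108) = ((36 + 42 + 84 + 18)*(2/3))*(-108) = (180*(2/3))*(-108) = 120*(-108) = -12960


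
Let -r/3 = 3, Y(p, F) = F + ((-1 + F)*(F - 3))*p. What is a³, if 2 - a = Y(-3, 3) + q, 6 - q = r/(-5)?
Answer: -17576/125 ≈ -140.61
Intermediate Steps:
Y(p, F) = F + p*(-1 + F)*(-3 + F) (Y(p, F) = F + ((-1 + F)*(-3 + F))*p = F + p*(-1 + F)*(-3 + F))
r = -9 (r = -3*3 = -9)
q = 21/5 (q = 6 - (-9)/(-5) = 6 - (-9)*(-1)/5 = 6 - 1*9/5 = 6 - 9/5 = 21/5 ≈ 4.2000)
a = -26/5 (a = 2 - ((3 + 3*(-3) - 3*3² - 4*3*(-3)) + 21/5) = 2 - ((3 - 9 - 3*9 + 36) + 21/5) = 2 - ((3 - 9 - 27 + 36) + 21/5) = 2 - (3 + 21/5) = 2 - 1*36/5 = 2 - 36/5 = -26/5 ≈ -5.2000)
a³ = (-26/5)³ = -17576/125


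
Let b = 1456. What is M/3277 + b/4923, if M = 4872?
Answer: 991592/556299 ≈ 1.7825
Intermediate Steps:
M/3277 + b/4923 = 4872/3277 + 1456/4923 = 4872*(1/3277) + 1456*(1/4923) = 168/113 + 1456/4923 = 991592/556299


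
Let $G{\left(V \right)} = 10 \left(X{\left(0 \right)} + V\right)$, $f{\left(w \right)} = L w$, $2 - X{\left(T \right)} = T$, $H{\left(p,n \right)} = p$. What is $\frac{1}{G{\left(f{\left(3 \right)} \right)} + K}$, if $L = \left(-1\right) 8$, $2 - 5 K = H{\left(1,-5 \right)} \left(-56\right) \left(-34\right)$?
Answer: $- \frac{5}{3002} \approx -0.0016656$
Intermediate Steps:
$K = - \frac{1902}{5}$ ($K = \frac{2}{5} - \frac{1 \left(-56\right) \left(-34\right)}{5} = \frac{2}{5} - \frac{\left(-56\right) \left(-34\right)}{5} = \frac{2}{5} - \frac{1904}{5} = - \frac{1902}{5} \approx -380.4$)
$L = -8$
$X{\left(T \right)} = 2 - T$
$f{\left(w \right)} = - 8 w$
$G{\left(V \right)} = 20 + 10 V$ ($G{\left(V \right)} = 10 \left(\left(2 - 0\right) + V\right) = 10 \left(\left(2 + 0\right) + V\right) = 10 \left(2 + V\right) = 20 + 10 V$)
$\frac{1}{G{\left(f{\left(3 \right)} \right)} + K} = \frac{1}{\left(20 + 10 \left(\left(-8\right) 3\right)\right) - \frac{1902}{5}} = \frac{1}{\left(20 + 10 \left(-24\right)\right) - \frac{1902}{5}} = \frac{1}{\left(20 - 240\right) - \frac{1902}{5}} = \frac{1}{-220 - \frac{1902}{5}} = \frac{1}{- \frac{3002}{5}} = - \frac{5}{3002}$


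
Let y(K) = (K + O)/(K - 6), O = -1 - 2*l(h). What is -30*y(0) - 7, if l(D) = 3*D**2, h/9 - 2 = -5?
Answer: -21882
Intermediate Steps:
h = -27 (h = 18 + 9*(-5) = 18 - 45 = -27)
O = -4375 (O = -1 - 6*(-27)**2 = -1 - 6*729 = -1 - 2*2187 = -1 - 4374 = -4375)
y(K) = (-4375 + K)/(-6 + K) (y(K) = (K - 4375)/(K - 6) = (-4375 + K)/(-6 + K))
-30*y(0) - 7 = -30*(-4375 + 0)/(-6 + 0) - 7 = -30*(-4375)/(-6) - 7 = -(-5)*(-4375) - 7 = -30*4375/6 - 7 = -21875 - 7 = -21882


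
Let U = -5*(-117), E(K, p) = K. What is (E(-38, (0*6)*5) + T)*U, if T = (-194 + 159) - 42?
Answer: -67275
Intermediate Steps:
T = -77 (T = -35 - 42 = -77)
U = 585
(E(-38, (0*6)*5) + T)*U = (-38 - 77)*585 = -115*585 = -67275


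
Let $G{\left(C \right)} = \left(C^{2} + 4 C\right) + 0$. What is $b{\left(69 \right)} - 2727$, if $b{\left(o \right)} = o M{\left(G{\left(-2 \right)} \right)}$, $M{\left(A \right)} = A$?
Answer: $-3003$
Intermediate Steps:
$G{\left(C \right)} = C^{2} + 4 C$
$b{\left(o \right)} = - 4 o$ ($b{\left(o \right)} = o \left(- 2 \left(4 - 2\right)\right) = o \left(\left(-2\right) 2\right) = o \left(-4\right) = - 4 o$)
$b{\left(69 \right)} - 2727 = \left(-4\right) 69 - 2727 = -276 - 2727 = -3003$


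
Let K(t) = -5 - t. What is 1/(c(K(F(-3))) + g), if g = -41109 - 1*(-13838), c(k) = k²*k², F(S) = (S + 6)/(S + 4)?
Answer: -1/23175 ≈ -4.3150e-5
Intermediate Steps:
F(S) = (6 + S)/(4 + S)
c(k) = k⁴
g = -27271 (g = -41109 + 13838 = -27271)
1/(c(K(F(-3))) + g) = 1/((-5 - (6 - 3)/(4 - 3))⁴ - 27271) = 1/((-5 - 3/1)⁴ - 27271) = 1/((-5 - 3)⁴ - 27271) = 1/((-8)⁴ - 27271) = 1/(4096 - 27271) = 1/(-23175) = -1/23175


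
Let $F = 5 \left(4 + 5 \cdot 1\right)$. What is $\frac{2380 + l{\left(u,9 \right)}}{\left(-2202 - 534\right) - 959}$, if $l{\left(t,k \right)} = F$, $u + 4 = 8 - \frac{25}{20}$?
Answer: $- \frac{485}{739} \approx -0.65629$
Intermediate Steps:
$u = \frac{11}{4}$ ($u = -4 + \left(8 - \frac{25}{20}\right) = -4 + \left(8 - 25 \cdot \frac{1}{20}\right) = -4 + \left(8 - \frac{5}{4}\right) = -4 + \frac{27}{4} = \frac{11}{4} \approx 2.75$)
$F = 45$ ($F = 5 \left(4 + 5\right) = 5 \cdot 9 = 45$)
$l{\left(t,k \right)} = 45$
$\frac{2380 + l{\left(u,9 \right)}}{\left(-2202 - 534\right) - 959} = \frac{2380 + 45}{\left(-2202 - 534\right) - 959} = \frac{2425}{-2736 - 959} = \frac{2425}{-3695} = 2425 \left(- \frac{1}{3695}\right) = - \frac{485}{739}$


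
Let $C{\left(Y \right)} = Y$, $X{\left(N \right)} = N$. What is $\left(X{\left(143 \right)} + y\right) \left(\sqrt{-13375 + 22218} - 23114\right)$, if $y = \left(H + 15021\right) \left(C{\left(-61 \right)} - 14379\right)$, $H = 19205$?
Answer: $11423477286858 - 494223297 \sqrt{8843} \approx 1.1377 \cdot 10^{13}$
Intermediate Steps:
$y = -494223440$ ($y = \left(19205 + 15021\right) \left(-61 - 14379\right) = 34226 \left(-14440\right) = -494223440$)
$\left(X{\left(143 \right)} + y\right) \left(\sqrt{-13375 + 22218} - 23114\right) = \left(143 - 494223440\right) \left(\sqrt{-13375 + 22218} - 23114\right) = - 494223297 \left(\sqrt{8843} - 23114\right) = - 494223297 \left(-23114 + \sqrt{8843}\right) = 11423477286858 - 494223297 \sqrt{8843}$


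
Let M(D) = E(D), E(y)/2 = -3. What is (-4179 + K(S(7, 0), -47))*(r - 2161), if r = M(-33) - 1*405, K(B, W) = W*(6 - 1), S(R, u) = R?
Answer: 11352808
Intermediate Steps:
E(y) = -6 (E(y) = 2*(-3) = -6)
M(D) = -6
K(B, W) = 5*W (K(B, W) = W*5 = 5*W)
r = -411 (r = -6 - 1*405 = -6 - 405 = -411)
(-4179 + K(S(7, 0), -47))*(r - 2161) = (-4179 + 5*(-47))*(-411 - 2161) = (-4179 - 235)*(-2572) = -4414*(-2572) = 11352808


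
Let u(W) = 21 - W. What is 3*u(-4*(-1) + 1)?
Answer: 48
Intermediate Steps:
3*u(-4*(-1) + 1) = 3*(21 - (-4*(-1) + 1)) = 3*(21 - (4 + 1)) = 3*(21 - 1*5) = 3*(21 - 5) = 3*16 = 48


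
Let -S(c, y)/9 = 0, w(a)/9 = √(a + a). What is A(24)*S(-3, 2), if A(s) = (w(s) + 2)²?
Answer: 0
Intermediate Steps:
w(a) = 9*√2*√a (w(a) = 9*√(a + a) = 9*√(2*a) = 9*(√2*√a) = 9*√2*√a)
S(c, y) = 0 (S(c, y) = -9*0 = 0)
A(s) = (2 + 9*√2*√s)² (A(s) = (9*√2*√s + 2)² = (2 + 9*√2*√s)²)
A(24)*S(-3, 2) = (2 + 9*√2*√24)²*0 = (2 + 9*√2*(2*√6))²*0 = (2 + 36*√3)²*0 = 0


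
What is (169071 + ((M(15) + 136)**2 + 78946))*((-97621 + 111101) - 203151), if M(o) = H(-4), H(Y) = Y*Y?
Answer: -51423791191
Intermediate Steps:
H(Y) = Y**2
M(o) = 16 (M(o) = (-4)**2 = 16)
(169071 + ((M(15) + 136)**2 + 78946))*((-97621 + 111101) - 203151) = (169071 + ((16 + 136)**2 + 78946))*((-97621 + 111101) - 203151) = (169071 + (152**2 + 78946))*(13480 - 203151) = (169071 + (23104 + 78946))*(-189671) = (169071 + 102050)*(-189671) = 271121*(-189671) = -51423791191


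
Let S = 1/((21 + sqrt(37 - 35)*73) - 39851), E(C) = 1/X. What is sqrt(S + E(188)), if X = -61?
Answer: sqrt(-153755212122124542464 - 430923546329186*sqrt(2))/96771512762 ≈ 0.12814*I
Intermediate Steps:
E(C) = -1/61 (E(C) = 1/(-61) = -1/61)
S = 1/(-39830 + 73*sqrt(2)) (S = 1/((21 + sqrt(2)*73) - 39851) = 1/((21 + 73*sqrt(2)) - 39851) = 1/(-39830 + 73*sqrt(2)) ≈ -2.5172e-5)
sqrt(S + E(188)) = sqrt((-19915/793209121 - 73*sqrt(2)/1586418242) - 1/61) = sqrt(-794423936/48385756381 - 73*sqrt(2)/1586418242)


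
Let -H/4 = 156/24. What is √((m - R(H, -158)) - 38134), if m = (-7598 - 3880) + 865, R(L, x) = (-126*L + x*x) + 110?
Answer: I*√77097 ≈ 277.66*I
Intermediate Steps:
H = -26 (H = -624/24 = -4*13/2 = -26)
R(L, x) = 110 + x² - 126*L (R(L, x) = (-126*L + x²) + 110 = (x² - 126*L) + 110 = 110 + x² - 126*L)
m = -10613 (m = -11478 + 865 = -10613)
√((m - R(H, -158)) - 38134) = √((-10613 - (110 + (-158)² - 126*(-26))) - 38134) = √((-10613 - (110 + 24964 + 3276)) - 38134) = √((-10613 - 1*28350) - 38134) = √((-10613 - 28350) - 38134) = √(-38963 - 38134) = √(-77097) = I*√77097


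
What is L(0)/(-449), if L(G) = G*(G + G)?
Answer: 0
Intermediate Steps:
L(G) = 2*G**2 (L(G) = G*(2*G) = 2*G**2)
L(0)/(-449) = (2*0**2)/(-449) = (2*0)*(-1/449) = 0*(-1/449) = 0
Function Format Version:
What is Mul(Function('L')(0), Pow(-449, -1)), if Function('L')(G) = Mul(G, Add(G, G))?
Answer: 0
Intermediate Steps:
Function('L')(G) = Mul(2, Pow(G, 2)) (Function('L')(G) = Mul(G, Mul(2, G)) = Mul(2, Pow(G, 2)))
Mul(Function('L')(0), Pow(-449, -1)) = Mul(Mul(2, Pow(0, 2)), Pow(-449, -1)) = Mul(Mul(2, 0), Rational(-1, 449)) = Mul(0, Rational(-1, 449)) = 0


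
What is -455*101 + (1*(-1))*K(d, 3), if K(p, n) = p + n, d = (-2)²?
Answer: -45962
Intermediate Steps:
d = 4
K(p, n) = n + p
-455*101 + (1*(-1))*K(d, 3) = -455*101 + (1*(-1))*(3 + 4) = -45955 - 1*7 = -45955 - 7 = -45962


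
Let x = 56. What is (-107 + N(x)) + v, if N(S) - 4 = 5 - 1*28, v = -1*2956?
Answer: -3082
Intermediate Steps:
v = -2956
N(S) = -19 (N(S) = 4 + (5 - 1*28) = 4 + (5 - 28) = 4 - 23 = -19)
(-107 + N(x)) + v = (-107 - 19) - 2956 = -126 - 2956 = -3082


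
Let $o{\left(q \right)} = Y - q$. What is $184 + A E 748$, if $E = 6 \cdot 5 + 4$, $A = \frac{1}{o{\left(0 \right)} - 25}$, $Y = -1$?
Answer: $- \frac{10324}{13} \approx -794.15$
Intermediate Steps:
$o{\left(q \right)} = -1 - q$
$A = - \frac{1}{26}$ ($A = \frac{1}{\left(-1 - 0\right) - 25} = \frac{1}{\left(-1 + 0\right) - 25} = \frac{1}{-1 - 25} = \frac{1}{-26} = - \frac{1}{26} \approx -0.038462$)
$E = 34$ ($E = 30 + 4 = 34$)
$184 + A E 748 = 184 + \left(- \frac{1}{26}\right) 34 \cdot 748 = 184 - \frac{12716}{13} = - \frac{10324}{13}$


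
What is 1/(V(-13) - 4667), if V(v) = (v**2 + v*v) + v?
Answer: -1/4342 ≈ -0.00023031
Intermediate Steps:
V(v) = v + 2*v**2 (V(v) = (v**2 + v**2) + v = 2*v**2 + v = v + 2*v**2)
1/(V(-13) - 4667) = 1/(-13*(1 + 2*(-13)) - 4667) = 1/(-13*(1 - 26) - 4667) = 1/(-13*(-25) - 4667) = 1/(325 - 4667) = 1/(-4342) = -1/4342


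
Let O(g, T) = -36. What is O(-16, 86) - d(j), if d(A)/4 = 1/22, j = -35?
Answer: -398/11 ≈ -36.182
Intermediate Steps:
d(A) = 2/11 (d(A) = 4/22 = 4*(1/22) = 2/11)
O(-16, 86) - d(j) = -36 - 1*2/11 = -36 - 2/11 = -398/11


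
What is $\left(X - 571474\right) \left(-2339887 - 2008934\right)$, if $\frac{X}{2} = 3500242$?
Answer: $-27958613697210$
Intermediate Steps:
$X = 7000484$ ($X = 2 \cdot 3500242 = 7000484$)
$\left(X - 571474\right) \left(-2339887 - 2008934\right) = \left(7000484 - 571474\right) \left(-2339887 - 2008934\right) = 6429010 \left(-4348821\right) = -27958613697210$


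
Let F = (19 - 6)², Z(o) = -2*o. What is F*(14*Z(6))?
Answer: -28392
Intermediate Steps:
F = 169 (F = 13² = 169)
F*(14*Z(6)) = 169*(14*(-2*6)) = 169*(14*(-12)) = 169*(-168) = -28392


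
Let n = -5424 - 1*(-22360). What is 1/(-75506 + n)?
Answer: -1/58570 ≈ -1.7074e-5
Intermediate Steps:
n = 16936 (n = -5424 + 22360 = 16936)
1/(-75506 + n) = 1/(-75506 + 16936) = 1/(-58570) = -1/58570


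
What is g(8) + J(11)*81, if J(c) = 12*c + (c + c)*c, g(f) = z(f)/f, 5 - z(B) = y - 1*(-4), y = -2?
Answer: 242355/8 ≈ 30294.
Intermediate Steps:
z(B) = 3 (z(B) = 5 - (-2 - 1*(-4)) = 5 - (-2 + 4) = 5 - 1*2 = 5 - 2 = 3)
g(f) = 3/f
J(c) = 2*c² + 12*c (J(c) = 12*c + (2*c)*c = 12*c + 2*c² = 2*c² + 12*c)
g(8) + J(11)*81 = 3/8 + (2*11*(6 + 11))*81 = 3*(⅛) + (2*11*17)*81 = 3/8 + 374*81 = 3/8 + 30294 = 242355/8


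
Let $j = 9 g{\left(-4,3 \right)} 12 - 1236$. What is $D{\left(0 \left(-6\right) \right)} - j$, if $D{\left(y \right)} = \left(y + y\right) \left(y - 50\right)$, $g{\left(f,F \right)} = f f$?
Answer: $-492$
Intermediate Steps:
$g{\left(f,F \right)} = f^{2}$
$j = 492$ ($j = 9 \left(-4\right)^{2} \cdot 12 - 1236 = 9 \cdot 16 \cdot 12 - 1236 = 144 \cdot 12 - 1236 = 1728 - 1236 = 492$)
$D{\left(y \right)} = 2 y \left(-50 + y\right)$
$D{\left(0 \left(-6\right) \right)} - j = 2 \cdot 0 \left(-6\right) \left(-50 + 0 \left(-6\right)\right) - 492 = 2 \cdot 0 \left(-50 + 0\right) - 492 = 2 \cdot 0 \left(-50\right) - 492 = 0 - 492 = -492$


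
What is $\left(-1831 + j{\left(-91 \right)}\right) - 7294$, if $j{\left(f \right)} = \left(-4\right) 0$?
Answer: $-9125$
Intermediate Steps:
$j{\left(f \right)} = 0$
$\left(-1831 + j{\left(-91 \right)}\right) - 7294 = \left(-1831 + 0\right) - 7294 = -1831 - 7294 = -9125$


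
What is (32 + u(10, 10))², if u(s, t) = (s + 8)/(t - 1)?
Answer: 1156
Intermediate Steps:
u(s, t) = (8 + s)/(-1 + t)
(32 + u(10, 10))² = (32 + (8 + 10)/(-1 + 10))² = (32 + 18/9)² = (32 + (⅑)*18)² = (32 + 2)² = 34² = 1156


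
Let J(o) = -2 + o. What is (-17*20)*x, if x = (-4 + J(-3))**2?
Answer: -27540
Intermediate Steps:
x = 81 (x = (-4 + (-2 - 3))**2 = (-4 - 5)**2 = (-9)**2 = 81)
(-17*20)*x = -17*20*81 = -340*81 = -27540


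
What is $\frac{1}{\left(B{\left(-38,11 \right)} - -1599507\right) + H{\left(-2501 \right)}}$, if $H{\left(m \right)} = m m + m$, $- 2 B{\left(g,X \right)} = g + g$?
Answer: $\frac{1}{7852045} \approx 1.2736 \cdot 10^{-7}$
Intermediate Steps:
$B{\left(g,X \right)} = - g$ ($B{\left(g,X \right)} = - \frac{g + g}{2} = - \frac{2 g}{2} = - g$)
$H{\left(m \right)} = m + m^{2}$ ($H{\left(m \right)} = m^{2} + m = m + m^{2}$)
$\frac{1}{\left(B{\left(-38,11 \right)} - -1599507\right) + H{\left(-2501 \right)}} = \frac{1}{\left(\left(-1\right) \left(-38\right) - -1599507\right) - 2501 \left(1 - 2501\right)} = \frac{1}{\left(38 + 1599507\right) - -6252500} = \frac{1}{1599545 + 6252500} = \frac{1}{7852045}$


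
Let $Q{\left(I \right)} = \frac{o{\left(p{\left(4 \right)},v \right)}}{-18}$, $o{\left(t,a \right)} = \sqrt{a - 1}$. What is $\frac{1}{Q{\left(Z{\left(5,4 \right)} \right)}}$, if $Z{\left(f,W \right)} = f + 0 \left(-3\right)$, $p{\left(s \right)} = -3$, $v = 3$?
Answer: $- 9 \sqrt{2} \approx -12.728$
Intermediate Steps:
$o{\left(t,a \right)} = \sqrt{-1 + a}$
$Z{\left(f,W \right)} = f$ ($Z{\left(f,W \right)} = f + 0 = f$)
$Q{\left(I \right)} = - \frac{\sqrt{2}}{18}$ ($Q{\left(I \right)} = \frac{\sqrt{-1 + 3}}{-18} = \sqrt{2} \left(- \frac{1}{18}\right) = - \frac{\sqrt{2}}{18}$)
$\frac{1}{Q{\left(Z{\left(5,4 \right)} \right)}} = \frac{1}{\left(- \frac{1}{18}\right) \sqrt{2}} = - 9 \sqrt{2}$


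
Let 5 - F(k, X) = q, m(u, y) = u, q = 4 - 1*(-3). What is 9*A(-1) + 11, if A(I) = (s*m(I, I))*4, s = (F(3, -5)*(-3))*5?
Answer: -1069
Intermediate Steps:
q = 7 (q = 4 + 3 = 7)
F(k, X) = -2 (F(k, X) = 5 - 1*7 = 5 - 7 = -2)
s = 30 (s = -2*(-3)*5 = 6*5 = 30)
A(I) = 120*I (A(I) = (30*I)*4 = 120*I)
9*A(-1) + 11 = 9*(120*(-1)) + 11 = 9*(-120) + 11 = -1080 + 11 = -1069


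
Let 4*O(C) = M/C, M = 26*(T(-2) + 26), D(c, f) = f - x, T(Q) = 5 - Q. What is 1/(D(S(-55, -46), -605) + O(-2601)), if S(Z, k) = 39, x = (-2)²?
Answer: -1734/1056149 ≈ -0.0016418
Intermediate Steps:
x = 4
D(c, f) = -4 + f (D(c, f) = f - 1*4 = f - 4 = -4 + f)
M = 858 (M = 26*((5 - 1*(-2)) + 26) = 26*((5 + 2) + 26) = 26*(7 + 26) = 26*33 = 858)
O(C) = 429/(2*C) (O(C) = (858/C)/4 = 429/(2*C))
1/(D(S(-55, -46), -605) + O(-2601)) = 1/((-4 - 605) + (429/2)/(-2601)) = 1/(-609 + (429/2)*(-1/2601)) = 1/(-609 - 143/1734) = 1/(-1056149/1734) = -1734/1056149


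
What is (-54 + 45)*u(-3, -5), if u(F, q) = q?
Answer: 45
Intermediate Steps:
(-54 + 45)*u(-3, -5) = (-54 + 45)*(-5) = -9*(-5) = 45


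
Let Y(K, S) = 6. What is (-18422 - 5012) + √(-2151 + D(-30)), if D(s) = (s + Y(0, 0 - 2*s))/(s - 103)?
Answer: -23434 + I*√38045847/133 ≈ -23434.0 + 46.377*I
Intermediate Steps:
D(s) = (6 + s)/(-103 + s) (D(s) = (s + 6)/(s - 103) = (6 + s)/(-103 + s))
(-18422 - 5012) + √(-2151 + D(-30)) = (-18422 - 5012) + √(-2151 + (6 - 30)/(-103 - 30)) = -23434 + √(-2151 - 24/(-133)) = -23434 + √(-2151 - 1/133*(-24)) = -23434 + √(-2151 + 24/133) = -23434 + √(-286059/133) = -23434 + I*√38045847/133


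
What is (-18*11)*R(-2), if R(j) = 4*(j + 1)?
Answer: 792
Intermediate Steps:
R(j) = 4 + 4*j (R(j) = 4*(1 + j) = 4 + 4*j)
(-18*11)*R(-2) = (-18*11)*(4 + 4*(-2)) = -198*(4 - 8) = -198*(-4) = 792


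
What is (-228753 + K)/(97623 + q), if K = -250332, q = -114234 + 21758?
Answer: -479085/5147 ≈ -93.080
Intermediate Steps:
q = -92476
(-228753 + K)/(97623 + q) = (-228753 - 250332)/(97623 - 92476) = -479085/5147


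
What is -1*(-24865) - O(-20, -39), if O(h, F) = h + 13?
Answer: 24872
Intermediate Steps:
O(h, F) = 13 + h
-1*(-24865) - O(-20, -39) = -1*(-24865) - (13 - 20) = 24865 - 1*(-7) = 24865 + 7 = 24872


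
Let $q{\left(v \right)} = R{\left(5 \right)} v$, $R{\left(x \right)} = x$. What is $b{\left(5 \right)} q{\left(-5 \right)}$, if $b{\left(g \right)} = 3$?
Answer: $-75$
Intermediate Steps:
$q{\left(v \right)} = 5 v$
$b{\left(5 \right)} q{\left(-5 \right)} = 3 \cdot 5 \left(-5\right) = 3 \left(-25\right) = -75$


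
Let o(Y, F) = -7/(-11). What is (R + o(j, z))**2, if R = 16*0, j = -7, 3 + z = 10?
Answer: 49/121 ≈ 0.40496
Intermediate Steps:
z = 7 (z = -3 + 10 = 7)
o(Y, F) = 7/11 (o(Y, F) = -7*(-1/11) = 7/11)
R = 0
(R + o(j, z))**2 = (0 + 7/11)**2 = (7/11)**2 = 49/121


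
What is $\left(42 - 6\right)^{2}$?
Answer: $1296$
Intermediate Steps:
$\left(42 - 6\right)^{2} = 36^{2} = 1296$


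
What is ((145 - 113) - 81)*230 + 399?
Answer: -10871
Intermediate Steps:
((145 - 113) - 81)*230 + 399 = (32 - 81)*230 + 399 = -49*230 + 399 = -11270 + 399 = -10871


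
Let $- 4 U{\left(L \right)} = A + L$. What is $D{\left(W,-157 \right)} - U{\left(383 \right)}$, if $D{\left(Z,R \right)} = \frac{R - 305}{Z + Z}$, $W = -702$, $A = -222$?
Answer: $\frac{18991}{468} \approx 40.579$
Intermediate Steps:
$U{\left(L \right)} = \frac{111}{2} - \frac{L}{4}$ ($U{\left(L \right)} = - \frac{-222 + L}{4} = \frac{111}{2} - \frac{L}{4}$)
$D{\left(Z,R \right)} = \frac{-305 + R}{2 Z}$
$D{\left(W,-157 \right)} - U{\left(383 \right)} = \frac{-305 - 157}{2 \left(-702\right)} - \left(\frac{111}{2} - \frac{383}{4}\right) = \frac{1}{2} \left(- \frac{1}{702}\right) \left(-462\right) - \left(\frac{111}{2} - \frac{383}{4}\right) = \frac{77}{234} - - \frac{161}{4} = \frac{77}{234} + \frac{161}{4} = \frac{18991}{468}$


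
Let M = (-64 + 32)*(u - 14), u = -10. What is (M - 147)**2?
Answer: 385641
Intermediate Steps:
M = 768 (M = (-64 + 32)*(-10 - 14) = -32*(-24) = 768)
(M - 147)**2 = (768 - 147)**2 = 621**2 = 385641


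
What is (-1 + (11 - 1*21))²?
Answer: 121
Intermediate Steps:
(-1 + (11 - 1*21))² = (-1 + (11 - 21))² = (-1 - 10)² = (-11)² = 121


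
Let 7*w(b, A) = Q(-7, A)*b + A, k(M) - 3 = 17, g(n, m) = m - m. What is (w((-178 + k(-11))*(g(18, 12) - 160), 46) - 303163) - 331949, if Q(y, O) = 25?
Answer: -3813738/7 ≈ -5.4482e+5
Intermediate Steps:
g(n, m) = 0
k(M) = 20 (k(M) = 3 + 17 = 20)
w(b, A) = A/7 + 25*b/7 (w(b, A) = (25*b + A)/7 = (A + 25*b)/7 = A/7 + 25*b/7)
(w((-178 + k(-11))*(g(18, 12) - 160), 46) - 303163) - 331949 = (((⅐)*46 + 25*((-178 + 20)*(0 - 160))/7) - 303163) - 331949 = ((46/7 + 25*(-158*(-160))/7) - 303163) - 331949 = ((46/7 + (25/7)*25280) - 303163) - 331949 = ((46/7 + 632000/7) - 303163) - 331949 = (632046/7 - 303163) - 331949 = -1490095/7 - 331949 = -3813738/7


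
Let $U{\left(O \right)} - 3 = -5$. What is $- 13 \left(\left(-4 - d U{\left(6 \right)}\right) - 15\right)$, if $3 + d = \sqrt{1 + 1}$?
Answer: $325 - 26 \sqrt{2} \approx 288.23$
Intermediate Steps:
$U{\left(O \right)} = -2$ ($U{\left(O \right)} = 3 - 5 = -2$)
$d = -3 + \sqrt{2}$ ($d = -3 + \sqrt{1 + 1} = -3 + \sqrt{2} \approx -1.5858$)
$- 13 \left(\left(-4 - d U{\left(6 \right)}\right) - 15\right) = - 13 \left(\left(-4 - \left(-3 + \sqrt{2}\right) \left(-2\right)\right) - 15\right) = - 13 \left(\left(-4 - \left(6 - 2 \sqrt{2}\right)\right) - 15\right) = - 13 \left(\left(-10 + 2 \sqrt{2}\right) - 15\right) = - 13 \left(-25 + 2 \sqrt{2}\right) = 325 - 26 \sqrt{2}$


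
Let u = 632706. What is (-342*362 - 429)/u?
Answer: -41411/210902 ≈ -0.19635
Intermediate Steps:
(-342*362 - 429)/u = (-342*362 - 429)/632706 = (-123804 - 429)*(1/632706) = -124233*1/632706 = -41411/210902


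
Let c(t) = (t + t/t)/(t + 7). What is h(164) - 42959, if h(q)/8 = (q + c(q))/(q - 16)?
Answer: -90581725/2109 ≈ -42950.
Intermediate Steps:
c(t) = (1 + t)/(7 + t) (c(t) = (t + 1)/(7 + t) = (1 + t)/(7 + t))
h(q) = 8*(q + (1 + q)/(7 + q))/(-16 + q) (h(q) = 8*((q + (1 + q)/(7 + q))/(q - 16)) = 8*((q + (1 + q)/(7 + q))/(-16 + q)) = 8*(q + (1 + q)/(7 + q))/(-16 + q))
h(164) - 42959 = 8*(1 + 164 + 164*(7 + 164))/((-16 + 164)*(7 + 164)) - 42959 = 8*(1 + 164 + 164*171)/(148*171) - 42959 = 8*(1/148)*(1/171)*(1 + 164 + 28044) - 42959 = 8*(1/148)*(1/171)*28209 - 42959 = 18806/2109 - 42959 = -90581725/2109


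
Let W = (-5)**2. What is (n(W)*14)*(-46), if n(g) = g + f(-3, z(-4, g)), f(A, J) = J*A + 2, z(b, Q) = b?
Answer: -25116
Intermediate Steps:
f(A, J) = 2 + A*J (f(A, J) = A*J + 2 = 2 + A*J)
W = 25
n(g) = 14 + g (n(g) = g + (2 - 3*(-4)) = g + (2 + 12) = g + 14 = 14 + g)
(n(W)*14)*(-46) = ((14 + 25)*14)*(-46) = (39*14)*(-46) = 546*(-46) = -25116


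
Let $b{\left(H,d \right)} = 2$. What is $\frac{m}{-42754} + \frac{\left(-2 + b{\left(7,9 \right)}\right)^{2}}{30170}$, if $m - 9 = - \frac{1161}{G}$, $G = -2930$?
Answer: $- \frac{27531}{125269220} \approx -0.00021977$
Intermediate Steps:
$m = \frac{27531}{2930}$ ($m = 9 - \frac{1161}{-2930} = 9 - - \frac{1161}{2930} = 9 + \frac{1161}{2930} = \frac{27531}{2930} \approx 9.3962$)
$\frac{m}{-42754} + \frac{\left(-2 + b{\left(7,9 \right)}\right)^{2}}{30170} = \frac{27531}{2930 \left(-42754\right)} + \frac{\left(-2 + 2\right)^{2}}{30170} = \frac{27531}{2930} \left(- \frac{1}{42754}\right) + 0^{2} \cdot \frac{1}{30170} = - \frac{27531}{125269220} + 0 \cdot \frac{1}{30170} = - \frac{27531}{125269220} + 0 = - \frac{27531}{125269220}$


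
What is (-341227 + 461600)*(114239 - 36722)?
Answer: 9330953841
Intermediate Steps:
(-341227 + 461600)*(114239 - 36722) = 120373*77517 = 9330953841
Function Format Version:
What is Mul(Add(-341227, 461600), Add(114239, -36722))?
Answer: 9330953841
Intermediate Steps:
Mul(Add(-341227, 461600), Add(114239, -36722)) = Mul(120373, 77517) = 9330953841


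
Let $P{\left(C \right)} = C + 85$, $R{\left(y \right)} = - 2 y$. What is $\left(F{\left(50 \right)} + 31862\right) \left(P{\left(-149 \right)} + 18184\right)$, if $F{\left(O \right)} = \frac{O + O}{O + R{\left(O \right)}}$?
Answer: $577303200$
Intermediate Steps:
$P{\left(C \right)} = 85 + C$
$F{\left(O \right)} = -2$ ($F{\left(O \right)} = \frac{O + O}{O - 2 O} = \frac{2 O}{\left(-1\right) O} = 2 O \left(- \frac{1}{O}\right) = -2$)
$\left(F{\left(50 \right)} + 31862\right) \left(P{\left(-149 \right)} + 18184\right) = \left(-2 + 31862\right) \left(\left(85 - 149\right) + 18184\right) = 31860 \left(-64 + 18184\right) = 31860 \cdot 18120 = 577303200$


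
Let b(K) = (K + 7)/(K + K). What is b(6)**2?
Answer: 169/144 ≈ 1.1736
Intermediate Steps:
b(K) = (7 + K)/(2*K) (b(K) = (7 + K)/((2*K)) = (7 + K)*(1/(2*K)) = (7 + K)/(2*K))
b(6)**2 = ((1/2)*(7 + 6)/6)**2 = ((1/2)*(1/6)*13)**2 = (13/12)**2 = 169/144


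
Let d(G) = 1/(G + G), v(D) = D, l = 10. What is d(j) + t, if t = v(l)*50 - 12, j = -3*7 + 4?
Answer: 16591/34 ≈ 487.97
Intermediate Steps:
j = -17 (j = -21 + 4 = -17)
d(G) = 1/(2*G)
t = 488 (t = 10*50 - 12 = 500 - 12 = 488)
d(j) + t = (1/2)/(-17) + 488 = (1/2)*(-1/17) + 488 = -1/34 + 488 = 16591/34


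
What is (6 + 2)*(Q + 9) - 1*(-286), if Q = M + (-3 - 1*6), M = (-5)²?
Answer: 486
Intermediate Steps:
M = 25
Q = 16 (Q = 25 + (-3 - 1*6) = 25 + (-3 - 6) = 25 - 9 = 16)
(6 + 2)*(Q + 9) - 1*(-286) = (6 + 2)*(16 + 9) - 1*(-286) = 8*25 + 286 = 200 + 286 = 486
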